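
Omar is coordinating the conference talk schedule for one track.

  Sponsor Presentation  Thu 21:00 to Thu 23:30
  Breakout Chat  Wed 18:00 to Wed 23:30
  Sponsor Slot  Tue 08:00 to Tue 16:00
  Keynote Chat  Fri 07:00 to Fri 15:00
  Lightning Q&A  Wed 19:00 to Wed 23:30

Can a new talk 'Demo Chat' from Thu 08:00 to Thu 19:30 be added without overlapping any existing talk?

Yes — the slot is free

Sponsor Slot: ends Tue 16:00 at or before Demo Chat starts Thu 08:00 → clear.
Breakout Chat: ends Wed 23:30 at or before Demo Chat starts Thu 08:00 → clear.
Lightning Q&A: ends Wed 23:30 at or before Demo Chat starts Thu 08:00 → clear.
Sponsor Presentation: starts Thu 21:00 at or after Demo Chat ends Thu 19:30 → clear.
Keynote Chat: starts Fri 07:00 at or after Demo Chat ends Thu 19:30 → clear.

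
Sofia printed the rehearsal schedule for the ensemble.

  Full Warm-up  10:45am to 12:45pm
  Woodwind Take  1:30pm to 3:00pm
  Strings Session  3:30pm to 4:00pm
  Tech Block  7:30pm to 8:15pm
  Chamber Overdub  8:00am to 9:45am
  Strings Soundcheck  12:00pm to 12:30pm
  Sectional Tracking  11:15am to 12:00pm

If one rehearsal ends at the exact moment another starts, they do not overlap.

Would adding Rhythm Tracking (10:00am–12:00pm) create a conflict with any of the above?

Yes — it overlaps Full Warm-up, Sectional Tracking

Chamber Overdub: ends 9:45am at or before Rhythm Tracking starts 10:00am → clear.
Full Warm-up: starts 10:45am before Rhythm Tracking ends 12:00pm, and ends 12:45pm after Rhythm Tracking starts 10:00am → overlap.
Sectional Tracking: starts 11:15am before Rhythm Tracking ends 12:00pm, and ends 12:00pm after Rhythm Tracking starts 10:00am → overlap.
Strings Soundcheck: starts 12:00pm at or after Rhythm Tracking ends 12:00pm → clear.
Woodwind Take: starts 1:30pm at or after Rhythm Tracking ends 12:00pm → clear.
Strings Session: starts 3:30pm at or after Rhythm Tracking ends 12:00pm → clear.
Tech Block: starts 7:30pm at or after Rhythm Tracking ends 12:00pm → clear.
Rhythm Tracking overlaps Full Warm-up, Sectional Tracking.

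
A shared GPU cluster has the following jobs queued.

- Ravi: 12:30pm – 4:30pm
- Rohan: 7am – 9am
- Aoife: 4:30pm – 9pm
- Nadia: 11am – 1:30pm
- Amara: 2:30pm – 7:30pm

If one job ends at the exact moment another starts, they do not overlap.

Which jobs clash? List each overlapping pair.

Two intervals overlap when each starts before the other ends.
Sorted by start: Rohan, Nadia, Ravi, Amara, Aoife.
Nadia starts after Rohan ends; Rohan is clear from here.
Ravi starts before Nadia ends → Nadia and Ravi overlap.
Amara starts after Nadia ends; Nadia is clear from here.
Amara starts before Ravi ends → Ravi and Amara overlap.
Aoife starts exactly when Ravi ends (back-to-back, no overlap).
Aoife starts before Amara ends → Amara and Aoife overlap.

Amara & Aoife, Amara & Ravi, Nadia & Ravi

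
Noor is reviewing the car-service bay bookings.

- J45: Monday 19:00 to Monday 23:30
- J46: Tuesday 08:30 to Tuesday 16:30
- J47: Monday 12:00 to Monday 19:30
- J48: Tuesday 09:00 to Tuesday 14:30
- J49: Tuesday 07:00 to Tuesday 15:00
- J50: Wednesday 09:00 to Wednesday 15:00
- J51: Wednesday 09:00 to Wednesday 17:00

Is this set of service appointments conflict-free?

No

Two intervals overlap when each starts before the other ends.
Sorted by start: J47, J45, J49, J46, J48, J50, J51.
J45 starts before J47 ends → J47 and J45 overlap.
That's a conflict, so the schedule is not conflict-free.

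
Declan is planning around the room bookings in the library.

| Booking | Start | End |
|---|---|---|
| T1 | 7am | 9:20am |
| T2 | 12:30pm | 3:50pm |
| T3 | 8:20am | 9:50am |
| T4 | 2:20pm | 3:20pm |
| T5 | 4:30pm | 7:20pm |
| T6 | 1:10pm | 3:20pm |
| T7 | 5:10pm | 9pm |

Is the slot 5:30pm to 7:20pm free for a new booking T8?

No — it overlaps T5, T7

T1: ends 9:20am at or before T8 starts 5:30pm → clear.
T3: ends 9:50am at or before T8 starts 5:30pm → clear.
T2: ends 3:50pm at or before T8 starts 5:30pm → clear.
T6: ends 3:20pm at or before T8 starts 5:30pm → clear.
T4: ends 3:20pm at or before T8 starts 5:30pm → clear.
T5: starts 4:30pm before T8 ends 7:20pm, and ends 7:20pm after T8 starts 5:30pm → overlap.
T7: starts 5:10pm before T8 ends 7:20pm, and ends 9pm after T8 starts 5:30pm → overlap.
T8 overlaps T5, T7.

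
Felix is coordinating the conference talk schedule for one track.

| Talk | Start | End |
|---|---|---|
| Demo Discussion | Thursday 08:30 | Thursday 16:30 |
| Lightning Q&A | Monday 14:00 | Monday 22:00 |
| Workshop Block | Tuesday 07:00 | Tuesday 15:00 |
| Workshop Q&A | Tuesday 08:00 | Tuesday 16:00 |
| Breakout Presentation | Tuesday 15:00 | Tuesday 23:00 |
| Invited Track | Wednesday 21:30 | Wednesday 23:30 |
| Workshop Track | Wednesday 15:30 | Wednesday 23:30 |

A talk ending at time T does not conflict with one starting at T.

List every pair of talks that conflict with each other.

Breakout Presentation & Workshop Q&A, Invited Track & Workshop Track, Workshop Block & Workshop Q&A

Check each pair: they overlap iff neither finishes before the other starts.
Sorted by start: Lightning Q&A, Workshop Block, Workshop Q&A, Breakout Presentation, Workshop Track, Invited Track, Demo Discussion.
Workshop Block starts after Lightning Q&A ends — done with Lightning Q&A.
Workshop Q&A starts before Workshop Block ends → Workshop Block and Workshop Q&A overlap.
Breakout Presentation starts exactly when Workshop Block ends (back-to-back, no overlap) — done with Workshop Block.
Breakout Presentation starts before Workshop Q&A ends → Workshop Q&A and Breakout Presentation overlap.
Workshop Track starts after Workshop Q&A ends — done with Workshop Q&A.
Workshop Track starts after Breakout Presentation ends — done with Breakout Presentation.
Invited Track starts before Workshop Track ends → Workshop Track and Invited Track overlap.
Demo Discussion starts after Workshop Track ends.
Demo Discussion starts after Invited Track ends.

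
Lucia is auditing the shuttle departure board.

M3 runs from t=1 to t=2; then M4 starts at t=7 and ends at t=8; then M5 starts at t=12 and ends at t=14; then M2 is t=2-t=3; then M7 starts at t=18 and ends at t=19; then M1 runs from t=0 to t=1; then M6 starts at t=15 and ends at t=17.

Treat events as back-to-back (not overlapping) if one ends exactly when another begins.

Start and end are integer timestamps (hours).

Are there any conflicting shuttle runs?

Check each pair: they overlap iff neither finishes before the other starts.
Sorted by start: M1, M3, M2, M4, M5, M6, M7.
M3 starts exactly when M1 ends (back-to-back, no overlap) — done with M1.
M2 starts exactly when M3 ends (back-to-back, no overlap) — done with M3.
M4 starts after M2 ends — done with M2.
M5 starts after M4 ends — done with M4.
M6 starts after M5 ends — done with M5.
M7 starts after M6 ends.
Every pair is clear; the schedule has no overlaps.

No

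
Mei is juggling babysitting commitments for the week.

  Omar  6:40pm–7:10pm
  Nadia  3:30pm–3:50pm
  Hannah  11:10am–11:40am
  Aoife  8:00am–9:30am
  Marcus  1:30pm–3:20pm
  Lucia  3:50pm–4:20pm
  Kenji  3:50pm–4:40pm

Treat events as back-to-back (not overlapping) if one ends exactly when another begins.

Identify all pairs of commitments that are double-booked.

Two intervals overlap when each starts before the other ends.
Sorted by start: Aoife, Hannah, Marcus, Nadia, Kenji, Lucia, Omar.
Hannah starts after Aoife ends, so nothing later overlaps Aoife either.
Marcus starts after Hannah ends, so nothing later overlaps Hannah either.
Nadia starts after Marcus ends, so nothing later overlaps Marcus either.
Kenji starts exactly when Nadia ends (back-to-back, no overlap), so nothing later overlaps Nadia either.
Lucia starts before Kenji ends → Kenji and Lucia overlap.
Omar starts after Kenji ends.
Omar starts after Lucia ends.

Kenji & Lucia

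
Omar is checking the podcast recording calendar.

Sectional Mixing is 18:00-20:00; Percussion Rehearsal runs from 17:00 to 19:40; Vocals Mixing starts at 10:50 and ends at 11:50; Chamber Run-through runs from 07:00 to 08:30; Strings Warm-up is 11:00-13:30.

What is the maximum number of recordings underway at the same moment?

Walk through starts and ends in time order (an end at T is processed before a start at T):
07:00 start Chamber Run-through → 1
08:30 end Chamber Run-through → 0
10:50 start Vocals Mixing → 1
11:00 start Strings Warm-up → 2
11:50 end Vocals Mixing → 1
13:30 end Strings Warm-up → 0
17:00 start Percussion Rehearsal → 1
18:00 start Sectional Mixing → 2
19:40 end Percussion Rehearsal → 1
20:00 end Sectional Mixing → 0
Peak is 2, at 11:00 (Strings Warm-up, Vocals Mixing).

2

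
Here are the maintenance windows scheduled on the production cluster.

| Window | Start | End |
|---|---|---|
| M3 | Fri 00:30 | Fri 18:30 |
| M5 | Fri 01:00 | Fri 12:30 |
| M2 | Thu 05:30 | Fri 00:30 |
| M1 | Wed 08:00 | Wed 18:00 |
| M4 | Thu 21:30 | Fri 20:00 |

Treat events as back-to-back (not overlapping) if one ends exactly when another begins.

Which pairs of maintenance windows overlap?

Check each pair: they overlap iff neither finishes before the other starts.
Sorted by start: M1, M2, M4, M3, M5.
M2 starts after M1 ends — done with M1.
M4 starts before M2 ends → M2 and M4 overlap.
M3 starts exactly when M2 ends (back-to-back, no overlap) — done with M2.
M3 starts before M4 ends → M4 and M3 overlap.
M5 starts before M4 ends → M4 and M5 overlap.
M5 starts before M3 ends → M3 and M5 overlap.

M2 & M4, M3 & M4, M3 & M5, M4 & M5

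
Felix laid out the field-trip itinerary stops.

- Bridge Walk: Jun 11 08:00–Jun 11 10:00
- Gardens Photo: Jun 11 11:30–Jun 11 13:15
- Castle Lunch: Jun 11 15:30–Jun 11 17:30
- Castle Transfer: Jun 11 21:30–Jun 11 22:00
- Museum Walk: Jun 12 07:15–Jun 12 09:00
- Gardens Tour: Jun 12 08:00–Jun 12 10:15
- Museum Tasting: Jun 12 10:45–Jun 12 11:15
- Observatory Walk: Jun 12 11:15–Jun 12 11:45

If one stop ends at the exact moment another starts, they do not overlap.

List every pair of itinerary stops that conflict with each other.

Gardens Tour & Museum Walk

Sorted by start: Bridge Walk, Gardens Photo, Castle Lunch, Castle Transfer, Museum Walk, Gardens Tour, Museum Tasting, Observatory Walk.
Gardens Photo starts after Bridge Walk ends — done with Bridge Walk.
Castle Lunch starts after Gardens Photo ends — done with Gardens Photo.
Castle Transfer starts after Castle Lunch ends — done with Castle Lunch.
Museum Walk starts after Castle Transfer ends — done with Castle Transfer.
Gardens Tour starts before Museum Walk ends → Museum Walk and Gardens Tour overlap.
Museum Tasting starts after Museum Walk ends — done with Museum Walk.
Museum Tasting starts after Gardens Tour ends — done with Gardens Tour.
Observatory Walk starts exactly when Museum Tasting ends (back-to-back, no overlap).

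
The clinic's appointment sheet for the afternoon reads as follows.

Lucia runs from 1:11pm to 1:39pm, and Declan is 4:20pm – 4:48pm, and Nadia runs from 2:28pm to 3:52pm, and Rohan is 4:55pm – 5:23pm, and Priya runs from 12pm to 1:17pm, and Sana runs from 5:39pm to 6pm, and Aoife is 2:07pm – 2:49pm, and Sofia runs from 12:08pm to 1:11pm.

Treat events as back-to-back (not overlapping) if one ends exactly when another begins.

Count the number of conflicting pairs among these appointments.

Sorted by start: Priya, Sofia, Lucia, Aoife, Nadia, Declan, Rohan, Sana.
Sofia starts before Priya ends → Priya and Sofia overlap.
Lucia starts before Priya ends → Priya and Lucia overlap.
Aoife starts after Priya ends, so nothing later overlaps Priya either.
Lucia starts exactly when Sofia ends (back-to-back, no overlap), so nothing later overlaps Sofia either.
Aoife starts after Lucia ends, so nothing later overlaps Lucia either.
Nadia starts before Aoife ends → Aoife and Nadia overlap.
Declan starts after Aoife ends, so nothing later overlaps Aoife either.
Declan starts after Nadia ends, so nothing later overlaps Nadia either.
Rohan starts after Declan ends, so nothing later overlaps Declan either.
Sana starts after Rohan ends.
Overlapping pairs: Aoife & Nadia, Lucia & Priya, Priya & Sofia — 3 in total.

3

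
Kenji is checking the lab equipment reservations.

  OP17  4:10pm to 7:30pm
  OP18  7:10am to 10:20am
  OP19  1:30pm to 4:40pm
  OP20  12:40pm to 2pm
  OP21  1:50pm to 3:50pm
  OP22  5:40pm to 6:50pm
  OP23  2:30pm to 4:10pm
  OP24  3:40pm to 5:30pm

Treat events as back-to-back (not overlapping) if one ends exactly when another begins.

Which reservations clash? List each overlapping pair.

OP17 & OP19, OP17 & OP22, OP17 & OP24, OP19 & OP20, OP19 & OP21, OP19 & OP23, OP19 & OP24, OP20 & OP21, OP21 & OP23, OP21 & OP24, OP23 & OP24

Sorted by start: OP18, OP20, OP19, OP21, OP23, OP24, OP17, OP22.
OP20 starts after OP18 ends, so OP18 has no further overlaps.
OP19 starts before OP20 ends → OP20 and OP19 overlap.
OP21 starts before OP20 ends → OP20 and OP21 overlap.
OP23 starts after OP20 ends, so OP20 has no further overlaps.
OP21 starts before OP19 ends → OP19 and OP21 overlap.
OP23 starts before OP19 ends → OP19 and OP23 overlap.
OP24 starts before OP19 ends → OP19 and OP24 overlap.
OP17 starts before OP19 ends → OP19 and OP17 overlap.
OP22 starts after OP19 ends.
OP23 starts before OP21 ends → OP21 and OP23 overlap.
OP24 starts before OP21 ends → OP21 and OP24 overlap.
OP17 starts after OP21 ends, so OP21 has no further overlaps.
OP24 starts before OP23 ends → OP23 and OP24 overlap.
OP17 starts exactly when OP23 ends (back-to-back, no overlap), so OP23 has no further overlaps.
OP17 starts before OP24 ends → OP24 and OP17 overlap.
OP22 starts after OP24 ends.
OP22 starts before OP17 ends → OP17 and OP22 overlap.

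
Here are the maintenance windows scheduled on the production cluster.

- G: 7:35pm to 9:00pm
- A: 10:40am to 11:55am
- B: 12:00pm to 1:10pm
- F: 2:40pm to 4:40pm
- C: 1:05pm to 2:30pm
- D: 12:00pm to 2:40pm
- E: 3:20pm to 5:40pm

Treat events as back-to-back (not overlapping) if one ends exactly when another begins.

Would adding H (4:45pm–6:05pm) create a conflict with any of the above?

A: ends 11:55am at or before H starts 4:45pm → clear.
B: ends 1:10pm at or before H starts 4:45pm → clear.
D: ends 2:40pm at or before H starts 4:45pm → clear.
C: ends 2:30pm at or before H starts 4:45pm → clear.
F: ends 4:40pm at or before H starts 4:45pm → clear.
E: starts 3:20pm before H ends 6:05pm, and ends 5:40pm after H starts 4:45pm → overlap.
G: starts 7:35pm at or after H ends 6:05pm → clear.
H overlaps E.

Yes — it overlaps E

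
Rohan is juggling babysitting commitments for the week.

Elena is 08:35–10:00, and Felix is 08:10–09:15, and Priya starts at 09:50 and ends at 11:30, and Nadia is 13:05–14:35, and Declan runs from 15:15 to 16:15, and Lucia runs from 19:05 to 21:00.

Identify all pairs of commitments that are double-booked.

Sorted by start: Felix, Elena, Priya, Nadia, Declan, Lucia.
Elena starts before Felix ends → Felix and Elena overlap.
Priya starts after Felix ends, so Felix has no further overlaps.
Priya starts before Elena ends → Elena and Priya overlap.
Nadia starts after Elena ends, so Elena has no further overlaps.
Nadia starts after Priya ends, so Priya has no further overlaps.
Declan starts after Nadia ends, so Nadia has no further overlaps.
Lucia starts after Declan ends.

Elena & Felix, Elena & Priya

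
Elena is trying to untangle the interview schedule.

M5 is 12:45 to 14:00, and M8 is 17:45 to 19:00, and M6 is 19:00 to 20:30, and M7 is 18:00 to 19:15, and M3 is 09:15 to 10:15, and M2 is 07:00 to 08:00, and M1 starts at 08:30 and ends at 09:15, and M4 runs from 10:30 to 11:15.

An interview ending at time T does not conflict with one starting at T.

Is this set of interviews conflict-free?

Two intervals overlap when each starts before the other ends.
Sorted by start: M2, M1, M3, M4, M5, M8, M7, M6.
M1 starts after M2 ends, so M2 has no further overlaps.
M3 starts exactly when M1 ends (back-to-back, no overlap), so M1 has no further overlaps.
M4 starts after M3 ends, so M3 has no further overlaps.
M5 starts after M4 ends, so M4 has no further overlaps.
M8 starts after M5 ends, so M5 has no further overlaps.
M7 starts before M8 ends → M8 and M7 overlap.
That's a conflict, so the schedule is not conflict-free.

No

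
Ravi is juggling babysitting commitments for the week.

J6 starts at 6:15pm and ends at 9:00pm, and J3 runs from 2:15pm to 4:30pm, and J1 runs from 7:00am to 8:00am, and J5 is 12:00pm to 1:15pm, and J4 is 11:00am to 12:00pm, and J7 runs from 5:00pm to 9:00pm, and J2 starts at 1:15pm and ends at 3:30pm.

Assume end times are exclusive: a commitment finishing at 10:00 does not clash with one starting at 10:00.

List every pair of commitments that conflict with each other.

J2 & J3, J6 & J7

Sorted by start: J1, J4, J5, J2, J3, J7, J6.
J4 starts after J1 ends, so nothing later overlaps J1 either.
J5 starts exactly when J4 ends (back-to-back, no overlap), so nothing later overlaps J4 either.
J2 starts exactly when J5 ends (back-to-back, no overlap), so nothing later overlaps J5 either.
J3 starts before J2 ends → J2 and J3 overlap.
J7 starts after J2 ends, so nothing later overlaps J2 either.
J7 starts after J3 ends, so nothing later overlaps J3 either.
J6 starts before J7 ends → J7 and J6 overlap.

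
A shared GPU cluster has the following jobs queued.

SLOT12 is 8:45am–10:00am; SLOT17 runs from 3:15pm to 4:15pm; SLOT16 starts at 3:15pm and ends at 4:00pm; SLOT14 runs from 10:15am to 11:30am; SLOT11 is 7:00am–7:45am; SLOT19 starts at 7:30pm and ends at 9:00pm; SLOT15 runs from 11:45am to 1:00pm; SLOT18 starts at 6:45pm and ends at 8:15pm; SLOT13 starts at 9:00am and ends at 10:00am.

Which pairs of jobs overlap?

Sorted by start: SLOT11, SLOT12, SLOT13, SLOT14, SLOT15, SLOT16, SLOT17, SLOT18, SLOT19.
SLOT12 starts after SLOT11 ends, so SLOT11 has no further overlaps.
SLOT13 starts before SLOT12 ends → SLOT12 and SLOT13 overlap.
SLOT14 starts after SLOT12 ends, so SLOT12 has no further overlaps.
SLOT14 starts after SLOT13 ends, so SLOT13 has no further overlaps.
SLOT15 starts after SLOT14 ends, so SLOT14 has no further overlaps.
SLOT16 starts after SLOT15 ends, so SLOT15 has no further overlaps.
SLOT17 starts before SLOT16 ends → SLOT16 and SLOT17 overlap.
SLOT18 starts after SLOT16 ends, so SLOT16 has no further overlaps.
SLOT18 starts after SLOT17 ends, so SLOT17 has no further overlaps.
SLOT19 starts before SLOT18 ends → SLOT18 and SLOT19 overlap.

SLOT12 & SLOT13, SLOT16 & SLOT17, SLOT18 & SLOT19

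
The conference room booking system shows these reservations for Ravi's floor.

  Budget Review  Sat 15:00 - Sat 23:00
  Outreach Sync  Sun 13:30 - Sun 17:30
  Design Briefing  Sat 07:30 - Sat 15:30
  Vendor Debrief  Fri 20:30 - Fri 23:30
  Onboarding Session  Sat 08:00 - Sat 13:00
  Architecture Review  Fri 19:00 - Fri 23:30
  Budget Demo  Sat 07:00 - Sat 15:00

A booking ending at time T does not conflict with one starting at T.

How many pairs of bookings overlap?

Sorted by start: Architecture Review, Vendor Debrief, Budget Demo, Design Briefing, Onboarding Session, Budget Review, Outreach Sync.
Vendor Debrief starts before Architecture Review ends → Architecture Review and Vendor Debrief overlap.
Budget Demo starts after Architecture Review ends, so nothing later overlaps Architecture Review either.
Budget Demo starts after Vendor Debrief ends, so nothing later overlaps Vendor Debrief either.
Design Briefing starts before Budget Demo ends → Budget Demo and Design Briefing overlap.
Onboarding Session starts before Budget Demo ends → Budget Demo and Onboarding Session overlap.
Budget Review starts exactly when Budget Demo ends (back-to-back, no overlap), so nothing later overlaps Budget Demo either.
Onboarding Session starts before Design Briefing ends → Design Briefing and Onboarding Session overlap.
Budget Review starts before Design Briefing ends → Design Briefing and Budget Review overlap.
Outreach Sync starts after Design Briefing ends.
Budget Review starts after Onboarding Session ends, so nothing later overlaps Onboarding Session either.
Outreach Sync starts after Budget Review ends.
Overlapping pairs: Architecture Review & Vendor Debrief, Budget Demo & Design Briefing, Budget Demo & Onboarding Session, Budget Review & Design Briefing, Design Briefing & Onboarding Session — 5 in total.

5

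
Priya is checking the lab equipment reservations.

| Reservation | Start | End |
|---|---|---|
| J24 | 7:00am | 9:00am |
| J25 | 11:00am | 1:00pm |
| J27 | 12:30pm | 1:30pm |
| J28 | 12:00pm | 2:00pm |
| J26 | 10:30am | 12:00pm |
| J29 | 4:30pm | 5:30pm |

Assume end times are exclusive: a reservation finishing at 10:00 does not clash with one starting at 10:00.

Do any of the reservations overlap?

Check each pair: they overlap iff neither finishes before the other starts.
Sorted by start: J24, J26, J25, J28, J27, J29.
J26 starts after J24 ends — done with J24.
J25 starts before J26 ends → J26 and J25 overlap.
That's a conflict, so the schedule is not conflict-free.

Yes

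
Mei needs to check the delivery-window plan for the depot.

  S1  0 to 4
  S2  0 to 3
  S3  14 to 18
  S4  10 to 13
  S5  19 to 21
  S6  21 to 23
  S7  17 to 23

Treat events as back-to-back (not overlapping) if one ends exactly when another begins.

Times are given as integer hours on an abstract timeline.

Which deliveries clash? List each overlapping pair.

S1 & S2, S3 & S7, S5 & S7, S6 & S7

Two intervals overlap when each starts before the other ends.
Sorted by start: S1, S2, S4, S3, S7, S5, S6.
S2 starts before S1 ends → S1 and S2 overlap.
S4 starts after S1 ends, so nothing later overlaps S1 either.
S4 starts after S2 ends, so nothing later overlaps S2 either.
S3 starts after S4 ends, so nothing later overlaps S4 either.
S7 starts before S3 ends → S3 and S7 overlap.
S5 starts after S3 ends, so nothing later overlaps S3 either.
S5 starts before S7 ends → S7 and S5 overlap.
S6 starts before S7 ends → S7 and S6 overlap.
S6 starts exactly when S5 ends (back-to-back, no overlap).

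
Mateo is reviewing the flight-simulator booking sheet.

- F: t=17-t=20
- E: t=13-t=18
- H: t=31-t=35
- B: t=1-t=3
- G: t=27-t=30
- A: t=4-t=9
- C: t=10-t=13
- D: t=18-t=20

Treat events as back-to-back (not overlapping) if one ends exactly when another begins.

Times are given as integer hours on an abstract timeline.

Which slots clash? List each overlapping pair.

Sorted by start: B, A, C, E, F, D, G, H.
A starts after B ends, so nothing later overlaps B either.
C starts after A ends, so nothing later overlaps A either.
E starts exactly when C ends (back-to-back, no overlap), so nothing later overlaps C either.
F starts before E ends → E and F overlap.
D starts exactly when E ends (back-to-back, no overlap), so nothing later overlaps E either.
D starts before F ends → F and D overlap.
G starts after F ends, so nothing later overlaps F either.
G starts after D ends, so nothing later overlaps D either.
H starts after G ends.

D & F, E & F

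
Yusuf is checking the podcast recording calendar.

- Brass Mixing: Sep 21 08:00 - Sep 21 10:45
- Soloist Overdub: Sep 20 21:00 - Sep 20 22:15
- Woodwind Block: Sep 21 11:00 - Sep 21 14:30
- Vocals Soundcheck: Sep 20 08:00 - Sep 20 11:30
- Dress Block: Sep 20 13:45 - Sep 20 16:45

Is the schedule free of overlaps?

Yes

Sorted by start: Vocals Soundcheck, Dress Block, Soloist Overdub, Brass Mixing, Woodwind Block.
Dress Block starts after Vocals Soundcheck ends — done with Vocals Soundcheck.
Soloist Overdub starts after Dress Block ends — done with Dress Block.
Brass Mixing starts after Soloist Overdub ends — done with Soloist Overdub.
Woodwind Block starts after Brass Mixing ends.
Every pair is clear; the schedule has no overlaps.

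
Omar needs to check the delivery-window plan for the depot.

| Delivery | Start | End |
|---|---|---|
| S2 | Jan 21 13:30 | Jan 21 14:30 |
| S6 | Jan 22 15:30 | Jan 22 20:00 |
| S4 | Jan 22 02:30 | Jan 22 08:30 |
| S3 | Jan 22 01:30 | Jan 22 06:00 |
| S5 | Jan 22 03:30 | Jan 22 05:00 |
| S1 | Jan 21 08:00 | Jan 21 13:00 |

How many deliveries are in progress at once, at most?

3

Sweep the timeline, counting +1 at each start and −1 at each end (ends before starts at a tie):
Jan 21 08:00 start S1 → 1
Jan 21 13:00 end S1 → 0
Jan 21 13:30 start S2 → 1
Jan 21 14:30 end S2 → 0
Jan 22 01:30 start S3 → 1
Jan 22 02:30 start S4 → 2
Jan 22 03:30 start S5 → 3
Jan 22 05:00 end S5 → 2
Jan 22 06:00 end S3 → 1
Jan 22 08:30 end S4 → 0
Jan 22 15:30 start S6 → 1
Jan 22 20:00 end S6 → 0
Peak is 3, at Jan 22 03:30 (S3, S4, S5).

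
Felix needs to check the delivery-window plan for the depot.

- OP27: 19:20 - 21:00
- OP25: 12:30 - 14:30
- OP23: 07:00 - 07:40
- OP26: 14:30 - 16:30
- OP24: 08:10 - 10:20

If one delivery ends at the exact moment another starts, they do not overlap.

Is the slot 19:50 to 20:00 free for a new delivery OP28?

No — it overlaps OP27

OP23: ends 07:40 at or before OP28 starts 19:50 → clear.
OP24: ends 10:20 at or before OP28 starts 19:50 → clear.
OP25: ends 14:30 at or before OP28 starts 19:50 → clear.
OP26: ends 16:30 at or before OP28 starts 19:50 → clear.
OP27: starts 19:20 before OP28 ends 20:00, and ends 21:00 after OP28 starts 19:50 → overlap.
OP28 overlaps OP27.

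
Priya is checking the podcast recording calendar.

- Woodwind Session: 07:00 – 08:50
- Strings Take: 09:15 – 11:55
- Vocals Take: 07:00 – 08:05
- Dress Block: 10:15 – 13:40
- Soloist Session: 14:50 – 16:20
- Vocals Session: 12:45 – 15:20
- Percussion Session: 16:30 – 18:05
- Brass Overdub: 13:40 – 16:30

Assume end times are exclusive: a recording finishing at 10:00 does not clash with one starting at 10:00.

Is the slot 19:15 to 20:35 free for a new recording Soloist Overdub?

Woodwind Session: ends 08:50 at or before Soloist Overdub starts 19:15 → clear.
Vocals Take: ends 08:05 at or before Soloist Overdub starts 19:15 → clear.
Strings Take: ends 11:55 at or before Soloist Overdub starts 19:15 → clear.
Dress Block: ends 13:40 at or before Soloist Overdub starts 19:15 → clear.
Vocals Session: ends 15:20 at or before Soloist Overdub starts 19:15 → clear.
Brass Overdub: ends 16:30 at or before Soloist Overdub starts 19:15 → clear.
Soloist Session: ends 16:20 at or before Soloist Overdub starts 19:15 → clear.
Percussion Session: ends 18:05 at or before Soloist Overdub starts 19:15 → clear.

Yes — the slot is free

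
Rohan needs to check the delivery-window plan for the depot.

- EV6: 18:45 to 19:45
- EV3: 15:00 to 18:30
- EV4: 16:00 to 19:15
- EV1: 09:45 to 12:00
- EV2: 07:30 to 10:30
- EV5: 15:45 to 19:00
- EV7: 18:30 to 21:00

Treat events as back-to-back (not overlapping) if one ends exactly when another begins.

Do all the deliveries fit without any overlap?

Sorted by start: EV2, EV1, EV3, EV5, EV4, EV7, EV6.
EV1 starts before EV2 ends → EV2 and EV1 overlap.
That's a conflict, so the schedule is not conflict-free.

No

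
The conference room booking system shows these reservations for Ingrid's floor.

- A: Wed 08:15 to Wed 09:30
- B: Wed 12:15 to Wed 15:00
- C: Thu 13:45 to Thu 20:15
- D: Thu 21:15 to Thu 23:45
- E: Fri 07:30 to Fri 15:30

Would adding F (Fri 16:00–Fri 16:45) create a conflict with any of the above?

No — it doesn't clash with anything

A: ends Wed 09:30 at or before F starts Fri 16:00 → clear.
B: ends Wed 15:00 at or before F starts Fri 16:00 → clear.
C: ends Thu 20:15 at or before F starts Fri 16:00 → clear.
D: ends Thu 23:45 at or before F starts Fri 16:00 → clear.
E: ends Fri 15:30 at or before F starts Fri 16:00 → clear.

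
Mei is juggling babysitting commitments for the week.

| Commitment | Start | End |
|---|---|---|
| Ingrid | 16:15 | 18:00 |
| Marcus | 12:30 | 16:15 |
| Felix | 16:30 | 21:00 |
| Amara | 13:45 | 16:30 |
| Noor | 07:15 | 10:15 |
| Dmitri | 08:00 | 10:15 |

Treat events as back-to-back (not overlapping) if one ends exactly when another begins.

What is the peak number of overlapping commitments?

Sweep the timeline, counting +1 at each start and −1 at each end (ends before starts at a tie):
07:15 start Noor → 1
08:00 start Dmitri → 2
10:15 end Dmitri → 1
10:15 end Noor → 0
12:30 start Marcus → 1
13:45 start Amara → 2
16:15 end Marcus → 1
16:15 start Ingrid → 2
16:30 end Amara → 1
16:30 start Felix → 2
18:00 end Ingrid → 1
21:00 end Felix → 0
Peak is 2, at 08:00 (Dmitri, Noor).

2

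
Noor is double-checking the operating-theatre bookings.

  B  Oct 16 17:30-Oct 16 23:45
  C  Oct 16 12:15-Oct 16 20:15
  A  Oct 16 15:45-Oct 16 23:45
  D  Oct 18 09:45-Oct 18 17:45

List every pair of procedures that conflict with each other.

A & B, A & C, B & C

Sorted by start: C, A, B, D.
A starts before C ends → C and A overlap.
B starts before C ends → C and B overlap.
D starts after C ends.
B starts before A ends → A and B overlap.
D starts after A ends.
D starts after B ends.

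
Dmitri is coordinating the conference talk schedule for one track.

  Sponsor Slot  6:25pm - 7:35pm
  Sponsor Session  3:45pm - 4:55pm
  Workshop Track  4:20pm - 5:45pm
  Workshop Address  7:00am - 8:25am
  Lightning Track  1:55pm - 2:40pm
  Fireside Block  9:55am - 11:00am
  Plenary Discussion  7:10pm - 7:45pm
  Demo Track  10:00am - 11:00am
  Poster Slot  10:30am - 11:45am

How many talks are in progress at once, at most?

Sort all start/end points and keep a running count:
7:00am start Workshop Address → 1
8:25am end Workshop Address → 0
9:55am start Fireside Block → 1
10:00am start Demo Track → 2
10:30am start Poster Slot → 3
11:00am end Demo Track → 2
11:00am end Fireside Block → 1
11:45am end Poster Slot → 0
1:55pm start Lightning Track → 1
2:40pm end Lightning Track → 0
3:45pm start Sponsor Session → 1
4:20pm start Workshop Track → 2
4:55pm end Sponsor Session → 1
5:45pm end Workshop Track → 0
6:25pm start Sponsor Slot → 1
7:10pm start Plenary Discussion → 2
7:35pm end Sponsor Slot → 1
7:45pm end Plenary Discussion → 0
Peak is 3, at 10:30am (Demo Track, Fireside Block, Poster Slot).

3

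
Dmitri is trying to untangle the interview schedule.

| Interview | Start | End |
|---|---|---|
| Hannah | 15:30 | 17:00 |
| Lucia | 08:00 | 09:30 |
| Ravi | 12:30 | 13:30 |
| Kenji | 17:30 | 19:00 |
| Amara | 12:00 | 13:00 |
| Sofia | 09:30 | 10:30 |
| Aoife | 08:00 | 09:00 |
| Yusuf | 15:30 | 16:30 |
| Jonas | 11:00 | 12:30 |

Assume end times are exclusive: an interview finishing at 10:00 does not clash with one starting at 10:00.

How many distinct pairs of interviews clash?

Check each pair: they overlap iff neither finishes before the other starts.
Sorted by start: Aoife, Lucia, Sofia, Jonas, Amara, Ravi, Hannah, Yusuf, Kenji.
Lucia starts before Aoife ends → Aoife and Lucia overlap.
Sofia starts after Aoife ends, so Aoife has no further overlaps.
Sofia starts exactly when Lucia ends (back-to-back, no overlap), so Lucia has no further overlaps.
Jonas starts after Sofia ends, so Sofia has no further overlaps.
Amara starts before Jonas ends → Jonas and Amara overlap.
Ravi starts exactly when Jonas ends (back-to-back, no overlap), so Jonas has no further overlaps.
Ravi starts before Amara ends → Amara and Ravi overlap.
Hannah starts after Amara ends, so Amara has no further overlaps.
Hannah starts after Ravi ends, so Ravi has no further overlaps.
Yusuf starts before Hannah ends → Hannah and Yusuf overlap.
Kenji starts after Hannah ends.
Kenji starts after Yusuf ends.
Overlapping pairs: Amara & Jonas, Amara & Ravi, Aoife & Lucia, Hannah & Yusuf — 4 in total.

4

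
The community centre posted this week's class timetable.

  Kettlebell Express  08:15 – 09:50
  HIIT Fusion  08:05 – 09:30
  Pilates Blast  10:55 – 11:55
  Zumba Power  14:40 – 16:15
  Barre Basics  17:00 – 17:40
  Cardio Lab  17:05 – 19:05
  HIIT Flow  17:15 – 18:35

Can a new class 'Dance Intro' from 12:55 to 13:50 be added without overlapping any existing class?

Yes — the slot is free

HIIT Fusion: ends 09:30 at or before Dance Intro starts 12:55 → clear.
Kettlebell Express: ends 09:50 at or before Dance Intro starts 12:55 → clear.
Pilates Blast: ends 11:55 at or before Dance Intro starts 12:55 → clear.
Zumba Power: starts 14:40 at or after Dance Intro ends 13:50 → clear.
Barre Basics: starts 17:00 at or after Dance Intro ends 13:50 → clear.
Cardio Lab: starts 17:05 at or after Dance Intro ends 13:50 → clear.
HIIT Flow: starts 17:15 at or after Dance Intro ends 13:50 → clear.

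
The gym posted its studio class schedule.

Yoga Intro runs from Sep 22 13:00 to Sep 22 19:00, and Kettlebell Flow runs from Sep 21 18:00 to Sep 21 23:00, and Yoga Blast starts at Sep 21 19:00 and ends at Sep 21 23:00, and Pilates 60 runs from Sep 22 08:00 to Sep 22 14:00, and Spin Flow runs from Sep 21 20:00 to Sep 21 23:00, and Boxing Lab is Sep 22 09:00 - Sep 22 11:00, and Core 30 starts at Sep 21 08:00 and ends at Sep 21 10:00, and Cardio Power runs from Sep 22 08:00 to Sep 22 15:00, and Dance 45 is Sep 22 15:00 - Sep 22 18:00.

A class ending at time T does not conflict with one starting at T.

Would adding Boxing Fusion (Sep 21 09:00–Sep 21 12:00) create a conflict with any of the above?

Yes — it overlaps Core 30

Core 30: starts Sep 21 08:00 before Boxing Fusion ends Sep 21 12:00, and ends Sep 21 10:00 after Boxing Fusion starts Sep 21 09:00 → overlap.
Kettlebell Flow: starts Sep 21 18:00 at or after Boxing Fusion ends Sep 21 12:00 → clear.
Yoga Blast: starts Sep 21 19:00 at or after Boxing Fusion ends Sep 21 12:00 → clear.
Spin Flow: starts Sep 21 20:00 at or after Boxing Fusion ends Sep 21 12:00 → clear.
Pilates 60: starts Sep 22 08:00 at or after Boxing Fusion ends Sep 21 12:00 → clear.
Cardio Power: starts Sep 22 08:00 at or after Boxing Fusion ends Sep 21 12:00 → clear.
Boxing Lab: starts Sep 22 09:00 at or after Boxing Fusion ends Sep 21 12:00 → clear.
Yoga Intro: starts Sep 22 13:00 at or after Boxing Fusion ends Sep 21 12:00 → clear.
Dance 45: starts Sep 22 15:00 at or after Boxing Fusion ends Sep 21 12:00 → clear.
Boxing Fusion overlaps Core 30.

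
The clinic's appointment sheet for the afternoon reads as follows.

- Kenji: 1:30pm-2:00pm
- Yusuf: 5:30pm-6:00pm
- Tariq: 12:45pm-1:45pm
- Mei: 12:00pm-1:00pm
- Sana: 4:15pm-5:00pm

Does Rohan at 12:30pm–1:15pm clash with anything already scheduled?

Mei: starts 12:00pm before Rohan ends 1:15pm, and ends 1:00pm after Rohan starts 12:30pm → overlap.
Tariq: starts 12:45pm before Rohan ends 1:15pm, and ends 1:45pm after Rohan starts 12:30pm → overlap.
Kenji: starts 1:30pm at or after Rohan ends 1:15pm → clear.
Sana: starts 4:15pm at or after Rohan ends 1:15pm → clear.
Yusuf: starts 5:30pm at or after Rohan ends 1:15pm → clear.
Rohan overlaps Mei, Tariq.

Yes — it overlaps Mei, Tariq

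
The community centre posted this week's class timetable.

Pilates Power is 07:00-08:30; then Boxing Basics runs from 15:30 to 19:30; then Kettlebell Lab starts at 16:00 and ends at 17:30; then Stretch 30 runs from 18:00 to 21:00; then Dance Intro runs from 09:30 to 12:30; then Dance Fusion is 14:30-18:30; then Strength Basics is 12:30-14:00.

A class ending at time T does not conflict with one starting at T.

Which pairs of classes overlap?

Boxing Basics & Dance Fusion, Boxing Basics & Kettlebell Lab, Boxing Basics & Stretch 30, Dance Fusion & Kettlebell Lab, Dance Fusion & Stretch 30

Sorted by start: Pilates Power, Dance Intro, Strength Basics, Dance Fusion, Boxing Basics, Kettlebell Lab, Stretch 30.
Dance Intro starts after Pilates Power ends, so Pilates Power has no further overlaps.
Strength Basics starts exactly when Dance Intro ends (back-to-back, no overlap), so Dance Intro has no further overlaps.
Dance Fusion starts after Strength Basics ends, so Strength Basics has no further overlaps.
Boxing Basics starts before Dance Fusion ends → Dance Fusion and Boxing Basics overlap.
Kettlebell Lab starts before Dance Fusion ends → Dance Fusion and Kettlebell Lab overlap.
Stretch 30 starts before Dance Fusion ends → Dance Fusion and Stretch 30 overlap.
Kettlebell Lab starts before Boxing Basics ends → Boxing Basics and Kettlebell Lab overlap.
Stretch 30 starts before Boxing Basics ends → Boxing Basics and Stretch 30 overlap.
Stretch 30 starts after Kettlebell Lab ends.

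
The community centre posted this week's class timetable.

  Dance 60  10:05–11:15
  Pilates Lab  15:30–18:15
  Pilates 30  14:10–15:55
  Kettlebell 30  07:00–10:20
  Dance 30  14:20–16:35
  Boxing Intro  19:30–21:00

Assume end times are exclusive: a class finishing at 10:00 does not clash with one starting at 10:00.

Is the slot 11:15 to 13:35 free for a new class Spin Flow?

Kettlebell 30: ends 10:20 at or before Spin Flow starts 11:15 → clear.
Dance 60: ends 11:15 at or before Spin Flow starts 11:15 → clear.
Pilates 30: starts 14:10 at or after Spin Flow ends 13:35 → clear.
Dance 30: starts 14:20 at or after Spin Flow ends 13:35 → clear.
Pilates Lab: starts 15:30 at or after Spin Flow ends 13:35 → clear.
Boxing Intro: starts 19:30 at or after Spin Flow ends 13:35 → clear.

Yes — the slot is free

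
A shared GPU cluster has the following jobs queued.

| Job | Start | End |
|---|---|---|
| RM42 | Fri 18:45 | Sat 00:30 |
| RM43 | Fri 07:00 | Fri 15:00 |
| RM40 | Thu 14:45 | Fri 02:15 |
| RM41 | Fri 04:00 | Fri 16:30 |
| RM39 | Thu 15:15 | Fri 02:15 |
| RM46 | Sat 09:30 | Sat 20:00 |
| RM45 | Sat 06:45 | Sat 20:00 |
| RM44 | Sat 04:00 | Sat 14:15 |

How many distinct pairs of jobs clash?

5

Two intervals overlap when each starts before the other ends.
Sorted by start: RM40, RM39, RM41, RM43, RM42, RM44, RM45, RM46.
RM39 starts before RM40 ends → RM40 and RM39 overlap.
RM41 starts after RM40 ends — done with RM40.
RM41 starts after RM39 ends — done with RM39.
RM43 starts before RM41 ends → RM41 and RM43 overlap.
RM42 starts after RM41 ends — done with RM41.
RM42 starts after RM43 ends — done with RM43.
RM44 starts after RM42 ends — done with RM42.
RM45 starts before RM44 ends → RM44 and RM45 overlap.
RM46 starts before RM44 ends → RM44 and RM46 overlap.
RM46 starts before RM45 ends → RM45 and RM46 overlap.
Overlapping pairs: RM39 & RM40, RM41 & RM43, RM44 & RM45, RM44 & RM46, RM45 & RM46 — 5 in total.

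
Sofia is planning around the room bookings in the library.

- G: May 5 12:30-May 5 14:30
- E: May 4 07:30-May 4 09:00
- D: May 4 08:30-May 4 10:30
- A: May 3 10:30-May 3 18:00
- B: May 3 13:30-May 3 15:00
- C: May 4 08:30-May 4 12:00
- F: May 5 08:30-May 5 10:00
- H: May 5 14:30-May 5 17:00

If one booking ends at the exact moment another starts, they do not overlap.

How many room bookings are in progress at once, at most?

3

Sort all start/end points and keep a running count:
May 3 10:30 start A → 1
May 3 13:30 start B → 2
May 3 15:00 end B → 1
May 3 18:00 end A → 0
May 4 07:30 start E → 1
May 4 08:30 start C → 2
May 4 08:30 start D → 3
May 4 09:00 end E → 2
May 4 10:30 end D → 1
May 4 12:00 end C → 0
May 5 08:30 start F → 1
May 5 10:00 end F → 0
May 5 12:30 start G → 1
May 5 14:30 end G → 0
May 5 14:30 start H → 1
May 5 17:00 end H → 0
Peak is 3, at May 4 08:30 (C, D, E).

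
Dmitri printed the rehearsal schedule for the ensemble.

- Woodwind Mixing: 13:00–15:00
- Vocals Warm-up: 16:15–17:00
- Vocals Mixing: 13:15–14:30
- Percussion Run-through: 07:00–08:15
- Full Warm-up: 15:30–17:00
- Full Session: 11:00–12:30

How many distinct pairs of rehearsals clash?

2

Sorted by start: Percussion Run-through, Full Session, Woodwind Mixing, Vocals Mixing, Full Warm-up, Vocals Warm-up.
Full Session starts after Percussion Run-through ends — done with Percussion Run-through.
Woodwind Mixing starts after Full Session ends — done with Full Session.
Vocals Mixing starts before Woodwind Mixing ends → Woodwind Mixing and Vocals Mixing overlap.
Full Warm-up starts after Woodwind Mixing ends — done with Woodwind Mixing.
Full Warm-up starts after Vocals Mixing ends — done with Vocals Mixing.
Vocals Warm-up starts before Full Warm-up ends → Full Warm-up and Vocals Warm-up overlap.
Overlapping pairs: Full Warm-up & Vocals Warm-up, Vocals Mixing & Woodwind Mixing — 2 in total.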